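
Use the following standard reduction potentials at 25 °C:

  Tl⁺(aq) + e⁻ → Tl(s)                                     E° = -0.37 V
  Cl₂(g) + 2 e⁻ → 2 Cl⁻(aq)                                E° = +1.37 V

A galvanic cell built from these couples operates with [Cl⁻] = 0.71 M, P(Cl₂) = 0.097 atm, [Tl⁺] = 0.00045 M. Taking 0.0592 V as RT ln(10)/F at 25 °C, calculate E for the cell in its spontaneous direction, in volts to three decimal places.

+1.917 V

Cl₂/Cl⁻ is the cathode (higher E°), Tl⁺/Tl the anode: E°cell = +1.37 − (-0.37) = +1.74 V, n = 2.
Overall: Cl₂(g) + 2 Tl(s) → 2 Cl⁻(aq) + 2 Tl⁺(aq)
Q = [Cl⁻]^2·[Tl⁺]^2 / (P(Cl₂)); log Q = -5.978.
E = E° − (0.0592/n) log Q = +1.74 − (0.0592/2)(-5.978) = +1.917 V.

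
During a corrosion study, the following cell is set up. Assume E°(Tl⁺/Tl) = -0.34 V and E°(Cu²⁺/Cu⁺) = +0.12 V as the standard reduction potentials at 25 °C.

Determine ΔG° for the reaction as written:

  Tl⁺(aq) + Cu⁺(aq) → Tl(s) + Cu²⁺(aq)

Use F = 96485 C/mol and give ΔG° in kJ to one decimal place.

As written, Tl⁺/Tl is reduced (cathode) and Cu²⁺/Cu⁺ is oxidised (anode), so E°cell = (-0.34) − (+0.12) = -0.46 V.
Balancing electrons gives n = 1.
ΔG° = −nFE° = −(1)(96485)(-0.46) = 44,383 J = +44.4 kJ.

+44.4 kJ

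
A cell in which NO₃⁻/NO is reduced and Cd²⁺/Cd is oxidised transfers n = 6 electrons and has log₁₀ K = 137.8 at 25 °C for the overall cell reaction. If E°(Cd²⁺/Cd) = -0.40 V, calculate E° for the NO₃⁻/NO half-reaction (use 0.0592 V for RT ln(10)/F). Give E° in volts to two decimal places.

E°cell = (0.0592/n)·log K = (0.0592/6)(137.8) = +1.360 V.
Since NO₃⁻/NO is the cathode and Cd²⁺/Cd the anode, E°cell = E°(NO₃⁻/NO) − E°(Cd²⁺/Cd).
So E°(NO₃⁻/NO) = E°cell + E°(Cd²⁺/Cd) = +1.360 + (-0.40) = +0.96 V.

+0.96 V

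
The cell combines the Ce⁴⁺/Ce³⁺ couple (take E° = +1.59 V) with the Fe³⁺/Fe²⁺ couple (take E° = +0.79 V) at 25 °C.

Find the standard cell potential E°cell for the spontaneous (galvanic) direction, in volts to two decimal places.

+0.80 V

The Ce⁴⁺/Ce³⁺ couple has the higher reduction potential, so it is the cathode; Fe³⁺/Fe²⁺ is oxidised at the anode.
E°cell = E°(cathode) − E°(anode) = (+1.59) − (+0.79) = +0.80 V.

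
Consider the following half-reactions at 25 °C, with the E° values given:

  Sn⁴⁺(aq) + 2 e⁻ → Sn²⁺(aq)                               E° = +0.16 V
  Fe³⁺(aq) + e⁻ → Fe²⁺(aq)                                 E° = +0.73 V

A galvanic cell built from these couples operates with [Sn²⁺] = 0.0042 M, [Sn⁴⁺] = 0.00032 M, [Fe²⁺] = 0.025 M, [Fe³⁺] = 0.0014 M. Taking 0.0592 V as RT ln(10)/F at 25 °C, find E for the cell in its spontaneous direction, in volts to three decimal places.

+0.529 V

Fe³⁺/Fe²⁺ is the cathode (higher E°), Sn⁴⁺/Sn²⁺ the anode: E°cell = +0.73 − (+0.16) = +0.57 V, n = 2.
Overall: 2 Fe³⁺(aq) + Sn²⁺(aq) → 2 Fe²⁺(aq) + Sn⁴⁺(aq)
Q = [Fe²⁺]^2·[Sn⁴⁺] / ([Fe³⁺]^2·[Sn²⁺]); log Q = 1.386.
E = E° − (0.0592/n) log Q = +0.57 − (0.0592/2)(1.386) = +0.529 V.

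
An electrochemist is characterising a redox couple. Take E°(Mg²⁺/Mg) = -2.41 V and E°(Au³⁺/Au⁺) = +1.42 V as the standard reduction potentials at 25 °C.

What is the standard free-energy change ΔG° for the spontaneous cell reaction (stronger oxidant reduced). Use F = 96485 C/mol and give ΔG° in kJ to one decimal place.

-739.1 kJ

Au³⁺/Au⁺ (E° = +1.42 V) is the cathode; Mg²⁺/Mg (E° = -2.41 V) is the anode, so E°cell = +3.83 V.
Balancing electrons gives n = 2 (lcm of 2 and 2).
ΔG° = −nFE° = −(2)(96485)(+3.83) = -739,075 J = -739.1 kJ.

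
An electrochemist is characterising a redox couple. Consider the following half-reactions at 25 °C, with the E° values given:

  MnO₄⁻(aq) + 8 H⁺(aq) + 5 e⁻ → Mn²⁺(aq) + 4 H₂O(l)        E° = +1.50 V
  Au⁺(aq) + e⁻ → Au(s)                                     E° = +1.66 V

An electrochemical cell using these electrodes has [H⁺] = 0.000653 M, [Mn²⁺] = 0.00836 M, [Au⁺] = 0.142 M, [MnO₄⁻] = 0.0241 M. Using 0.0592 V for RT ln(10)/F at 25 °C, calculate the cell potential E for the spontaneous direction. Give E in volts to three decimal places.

+0.406 V

Au⁺/Au is the cathode (higher E°), MnO₄⁻/Mn²⁺ the anode: E°cell = +1.66 − (+1.50) = +0.16 V, n = 5.
Overall: 5 Au⁺(aq) + Mn²⁺(aq) + 4 H₂O(l) → 5 Au(s) + MnO₄⁻(aq) + 8 H⁺(aq)
Q = [MnO₄⁻]·[H⁺]^8 / ([Au⁺]^5·[Mn²⁺]); log Q = -20.782.
E = E° − (0.0592/n) log Q = +0.16 − (0.0592/5)(-20.782) = +0.406 V.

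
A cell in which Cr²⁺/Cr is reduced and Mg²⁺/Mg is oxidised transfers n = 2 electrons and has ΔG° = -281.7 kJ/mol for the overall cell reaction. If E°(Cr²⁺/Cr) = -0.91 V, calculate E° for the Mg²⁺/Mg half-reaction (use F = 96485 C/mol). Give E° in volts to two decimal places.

-2.37 V

E°cell = −ΔG°/(nF) = −(-281.7×10³)/((2)(96485)) = +1.460 V.
Since Cr²⁺/Cr is the cathode and Mg²⁺/Mg the anode, E°cell = E°(Cr²⁺/Cr) − E°(Mg²⁺/Mg).
So E°(Mg²⁺/Mg) = E°(Cr²⁺/Cr) − E°cell = (-0.91) − (+1.460) = -2.37 V.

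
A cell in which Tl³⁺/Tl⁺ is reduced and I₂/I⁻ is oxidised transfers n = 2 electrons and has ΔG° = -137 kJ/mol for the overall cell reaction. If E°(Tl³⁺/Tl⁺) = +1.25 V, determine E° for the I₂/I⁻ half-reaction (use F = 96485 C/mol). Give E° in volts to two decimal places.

E°cell = −ΔG°/(nF) = −(-137×10³)/((2)(96485)) = +0.710 V.
Since Tl³⁺/Tl⁺ is the cathode and I₂/I⁻ the anode, E°cell = E°(Tl³⁺/Tl⁺) − E°(I₂/I⁻).
So E°(I₂/I⁻) = E°(Tl³⁺/Tl⁺) − E°cell = (+1.25) − (+0.710) = +0.54 V.

+0.54 V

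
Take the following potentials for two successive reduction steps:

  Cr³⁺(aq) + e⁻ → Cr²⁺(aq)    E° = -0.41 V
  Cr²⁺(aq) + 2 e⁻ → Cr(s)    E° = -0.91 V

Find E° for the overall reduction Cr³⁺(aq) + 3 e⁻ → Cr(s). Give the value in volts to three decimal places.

-0.743 V

Standard free energies of sequential steps add: ΔG°₃ = ΔG°₁ + ΔG°₂, so n₃E°₃ = n₁E°₁ + n₂E°₂.
E°₃ = (1×-0.41 + 2×-0.91) / 3 = (-2.230) / 3 = -0.743 V.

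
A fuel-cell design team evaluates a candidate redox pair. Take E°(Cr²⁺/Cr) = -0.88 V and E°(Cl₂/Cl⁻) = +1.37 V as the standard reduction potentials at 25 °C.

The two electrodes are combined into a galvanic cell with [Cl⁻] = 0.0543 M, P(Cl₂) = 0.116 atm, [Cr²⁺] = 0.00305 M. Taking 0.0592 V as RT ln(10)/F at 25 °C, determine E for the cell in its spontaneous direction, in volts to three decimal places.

Cl₂/Cl⁻ is the cathode (higher E°), Cr²⁺/Cr the anode: E°cell = +1.37 − (-0.88) = +2.25 V, n = 2.
Overall: Cl₂(g) + Cr(s) → 2 Cl⁻(aq) + Cr²⁺(aq)
Q = [Cl⁻]^2·[Cr²⁺] / (P(Cl₂)); log Q = -4.111.
E = E° − (0.0592/n) log Q = +2.25 − (0.0592/2)(-4.111) = +2.372 V.

+2.372 V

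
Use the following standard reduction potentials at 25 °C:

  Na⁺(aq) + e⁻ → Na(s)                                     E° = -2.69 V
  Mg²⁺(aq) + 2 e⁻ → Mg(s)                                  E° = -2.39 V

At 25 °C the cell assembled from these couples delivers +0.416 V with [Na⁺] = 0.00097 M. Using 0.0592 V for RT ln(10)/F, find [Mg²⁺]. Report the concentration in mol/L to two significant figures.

0.0078 M

Mg²⁺/Mg is the cathode, Na⁺/Na the anode: E°cell = +0.30 V, n = 2.
Overall reaction: Mg²⁺(aq) + 2 Na(s) → Mg(s) + 2 Na⁺(aq); Q = [Na⁺]^2/[Mg²⁺]^1.
From E = E° − (0.0592/n) log Q: log Q = (E° − E)·n/0.0592 = (+0.30 − (+0.416))·2/0.0592 = -3.9189.
So 1·log[Mg²⁺] = 2·log(0.00097) − log Q = -6.0265 − (-3.9189) = -2.1076; [Mg²⁺] = 10^(-2.1076) ≈ 0.0078 M.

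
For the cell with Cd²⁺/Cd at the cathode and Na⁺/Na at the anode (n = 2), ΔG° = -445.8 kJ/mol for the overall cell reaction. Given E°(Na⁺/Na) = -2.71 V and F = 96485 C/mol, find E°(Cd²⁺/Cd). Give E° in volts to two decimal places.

E°cell = −ΔG°/(nF) = −(-445.8×10³)/((2)(96485)) = +2.310 V.
Since Cd²⁺/Cd is the cathode and Na⁺/Na the anode, E°cell = E°(Cd²⁺/Cd) − E°(Na⁺/Na).
So E°(Cd²⁺/Cd) = E°cell + E°(Na⁺/Na) = +2.310 + (-2.71) = -0.40 V.

-0.40 V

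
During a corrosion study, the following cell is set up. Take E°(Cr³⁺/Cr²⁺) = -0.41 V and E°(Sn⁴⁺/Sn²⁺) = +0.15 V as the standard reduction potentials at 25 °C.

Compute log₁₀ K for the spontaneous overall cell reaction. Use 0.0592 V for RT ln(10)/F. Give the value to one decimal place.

18.9

Cathode: Sn⁴⁺/Sn²⁺; anode: Cr³⁺/Cr²⁺. E°cell = +0.56 V, n = 2.
log K = nE°cell / 0.0592 = (2)(+0.56) / 0.0592 = 18.9.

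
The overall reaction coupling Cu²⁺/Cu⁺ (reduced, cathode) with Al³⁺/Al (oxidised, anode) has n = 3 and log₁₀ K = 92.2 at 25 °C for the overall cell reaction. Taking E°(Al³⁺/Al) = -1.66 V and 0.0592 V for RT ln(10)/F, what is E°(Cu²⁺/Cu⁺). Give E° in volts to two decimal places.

+0.16 V

E°cell = (0.0592/n)·log K = (0.0592/3)(92.2) = +1.819 V.
Since Cu²⁺/Cu⁺ is the cathode and Al³⁺/Al the anode, E°cell = E°(Cu²⁺/Cu⁺) − E°(Al³⁺/Al).
So E°(Cu²⁺/Cu⁺) = E°cell + E°(Al³⁺/Al) = +1.819 + (-1.66) = +0.16 V.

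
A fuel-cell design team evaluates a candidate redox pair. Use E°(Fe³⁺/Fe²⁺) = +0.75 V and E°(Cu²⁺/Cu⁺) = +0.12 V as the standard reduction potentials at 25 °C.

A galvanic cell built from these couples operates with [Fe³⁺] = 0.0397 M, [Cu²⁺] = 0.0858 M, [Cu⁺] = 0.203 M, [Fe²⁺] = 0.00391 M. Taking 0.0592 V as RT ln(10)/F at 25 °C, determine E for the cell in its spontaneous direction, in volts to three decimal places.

Fe³⁺/Fe²⁺ is the cathode (higher E°), Cu²⁺/Cu⁺ the anode: E°cell = +0.75 − (+0.12) = +0.63 V, n = 1.
Overall: Fe³⁺(aq) + Cu⁺(aq) → Fe²⁺(aq) + Cu²⁺(aq)
Q = [Fe²⁺]·[Cu²⁺] / ([Fe³⁺]·[Cu⁺]); log Q = -1.381.
E = E° − (0.0592/n) log Q = +0.63 − (0.0592/1)(-1.381) = +0.712 V.

+0.712 V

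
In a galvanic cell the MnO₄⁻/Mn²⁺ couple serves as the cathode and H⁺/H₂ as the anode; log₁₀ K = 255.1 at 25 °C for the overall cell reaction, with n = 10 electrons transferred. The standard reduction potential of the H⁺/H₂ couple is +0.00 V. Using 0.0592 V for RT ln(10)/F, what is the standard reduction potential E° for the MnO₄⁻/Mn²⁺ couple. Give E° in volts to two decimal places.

+1.51 V

E°cell = (0.0592/n)·log K = (0.0592/10)(255.1) = +1.510 V.
Since MnO₄⁻/Mn²⁺ is the cathode and H⁺/H₂ the anode, E°cell = E°(MnO₄⁻/Mn²⁺) − E°(H⁺/H₂).
So E°(MnO₄⁻/Mn²⁺) = E°cell + E°(H⁺/H₂) = +1.510 + (+0.00) = +1.51 V.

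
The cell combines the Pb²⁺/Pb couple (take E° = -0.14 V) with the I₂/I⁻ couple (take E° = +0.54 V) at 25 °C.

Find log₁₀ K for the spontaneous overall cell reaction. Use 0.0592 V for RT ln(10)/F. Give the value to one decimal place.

Cathode: I₂/I⁻; anode: Pb²⁺/Pb. E°cell = +0.68 V, n = 2.
log K = nE°cell / 0.0592 = (2)(+0.68) / 0.0592 = 23.0.

23.0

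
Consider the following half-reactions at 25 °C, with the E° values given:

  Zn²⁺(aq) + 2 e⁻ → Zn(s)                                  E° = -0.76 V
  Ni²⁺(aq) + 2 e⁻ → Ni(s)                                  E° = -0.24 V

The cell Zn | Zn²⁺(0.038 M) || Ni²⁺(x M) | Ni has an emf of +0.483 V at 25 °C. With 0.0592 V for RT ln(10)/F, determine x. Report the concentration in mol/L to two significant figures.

0.0021 M

Ni²⁺/Ni is the cathode, Zn²⁺/Zn the anode: E°cell = +0.52 V, n = 2.
Overall reaction: Ni²⁺(aq) + Zn(s) → Ni(s) + Zn²⁺(aq); Q = [Zn²⁺]^1/[Ni²⁺]^1.
From E = E° − (0.0592/n) log Q: log Q = (E° − E)·n/0.0592 = (+0.52 − (+0.483))·2/0.0592 = 1.2500.
So 1·log[Ni²⁺] = 1·log(0.038) − log Q = -1.4202 − (1.2500) = -2.6702; [Ni²⁺] = 10^(-2.6702) ≈ 0.0021 M.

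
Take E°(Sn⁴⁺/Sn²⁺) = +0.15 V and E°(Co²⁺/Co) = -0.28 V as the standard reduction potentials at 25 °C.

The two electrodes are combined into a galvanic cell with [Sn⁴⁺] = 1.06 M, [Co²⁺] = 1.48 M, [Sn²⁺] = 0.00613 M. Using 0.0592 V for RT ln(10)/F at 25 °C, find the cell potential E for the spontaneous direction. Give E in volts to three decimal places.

Sn⁴⁺/Sn²⁺ is the cathode (higher E°), Co²⁺/Co the anode: E°cell = +0.15 − (-0.28) = +0.43 V, n = 2.
Overall: Sn⁴⁺(aq) + Co(s) → Sn²⁺(aq) + Co²⁺(aq)
Q = [Sn²⁺]·[Co²⁺] / ([Sn⁴⁺]); log Q = -2.068.
E = E° − (0.0592/n) log Q = +0.43 − (0.0592/2)(-2.068) = +0.491 V.

+0.491 V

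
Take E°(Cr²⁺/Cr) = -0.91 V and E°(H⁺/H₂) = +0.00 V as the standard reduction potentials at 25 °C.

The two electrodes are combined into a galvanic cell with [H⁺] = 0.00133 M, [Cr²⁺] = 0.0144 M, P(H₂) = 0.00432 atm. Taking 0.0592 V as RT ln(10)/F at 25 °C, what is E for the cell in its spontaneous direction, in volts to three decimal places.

H⁺/H₂ is the cathode (higher E°), Cr²⁺/Cr the anode: E°cell = +0.00 − (-0.91) = +0.91 V, n = 2.
Overall: 2 H⁺(aq) + Cr(s) → H₂(g) + Cr²⁺(aq)
Q = P(H₂)·[Cr²⁺] / ([H⁺]^2); log Q = 1.546.
E = E° − (0.0592/n) log Q = +0.91 − (0.0592/2)(1.546) = +0.864 V.

+0.864 V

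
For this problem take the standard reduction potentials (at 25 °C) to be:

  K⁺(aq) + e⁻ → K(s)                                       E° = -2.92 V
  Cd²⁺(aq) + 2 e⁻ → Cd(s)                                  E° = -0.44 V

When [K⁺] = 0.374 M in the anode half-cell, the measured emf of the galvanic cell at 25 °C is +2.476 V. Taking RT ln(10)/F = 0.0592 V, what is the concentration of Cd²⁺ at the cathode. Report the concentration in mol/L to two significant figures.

Cd²⁺/Cd is the cathode, K⁺/K the anode: E°cell = +2.48 V, n = 2.
Overall reaction: Cd²⁺(aq) + 2 K(s) → Cd(s) + 2 K⁺(aq); Q = [K⁺]^2/[Cd²⁺]^1.
From E = E° − (0.0592/n) log Q: log Q = (E° − E)·n/0.0592 = (+2.48 − (+2.476))·2/0.0592 = 0.1351.
So 1·log[Cd²⁺] = 2·log(0.374) − log Q = -0.8543 − (0.1351) = -0.9894; [Cd²⁺] = 10^(-0.9894) ≈ 0.10 M.

0.10 M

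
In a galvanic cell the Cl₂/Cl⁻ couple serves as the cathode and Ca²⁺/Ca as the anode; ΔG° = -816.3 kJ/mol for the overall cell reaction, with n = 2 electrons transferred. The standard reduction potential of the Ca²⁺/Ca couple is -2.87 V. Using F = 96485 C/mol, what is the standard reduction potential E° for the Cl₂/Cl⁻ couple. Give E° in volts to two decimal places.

E°cell = −ΔG°/(nF) = −(-816.3×10³)/((2)(96485)) = +4.230 V.
Since Cl₂/Cl⁻ is the cathode and Ca²⁺/Ca the anode, E°cell = E°(Cl₂/Cl⁻) − E°(Ca²⁺/Ca).
So E°(Cl₂/Cl⁻) = E°cell + E°(Ca²⁺/Ca) = +4.230 + (-2.87) = +1.36 V.

+1.36 V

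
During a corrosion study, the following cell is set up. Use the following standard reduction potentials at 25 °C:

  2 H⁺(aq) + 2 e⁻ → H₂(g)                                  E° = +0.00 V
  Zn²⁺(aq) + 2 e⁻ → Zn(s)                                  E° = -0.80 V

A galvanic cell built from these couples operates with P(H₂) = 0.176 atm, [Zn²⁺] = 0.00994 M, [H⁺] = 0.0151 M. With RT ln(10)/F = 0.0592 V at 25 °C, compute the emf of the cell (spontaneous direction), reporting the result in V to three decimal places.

H⁺/H₂ is the cathode (higher E°), Zn²⁺/Zn the anode: E°cell = +0.00 − (-0.80) = +0.80 V, n = 2.
Overall: 2 H⁺(aq) + Zn(s) → H₂(g) + Zn²⁺(aq)
Q = P(H₂)·[Zn²⁺] / ([H⁺]^2); log Q = 0.885.
E = E° − (0.0592/n) log Q = +0.80 − (0.0592/2)(0.885) = +0.774 V.

+0.774 V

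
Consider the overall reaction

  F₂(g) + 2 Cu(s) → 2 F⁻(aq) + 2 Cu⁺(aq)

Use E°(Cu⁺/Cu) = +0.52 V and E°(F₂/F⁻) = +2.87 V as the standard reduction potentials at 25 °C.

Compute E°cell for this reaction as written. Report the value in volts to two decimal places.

+2.35 V

The F₂/F⁻ couple has the higher reduction potential, so it is the cathode; Cu⁺/Cu is oxidised at the anode.
E°cell = E°(cathode) − E°(anode) = (+2.87) − (+0.52) = +2.35 V.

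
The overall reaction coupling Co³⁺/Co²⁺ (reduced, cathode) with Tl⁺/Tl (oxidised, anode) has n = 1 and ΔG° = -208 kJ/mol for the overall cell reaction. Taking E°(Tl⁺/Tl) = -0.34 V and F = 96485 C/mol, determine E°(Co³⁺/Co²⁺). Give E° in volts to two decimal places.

E°cell = −ΔG°/(nF) = −(-208×10³)/((1)(96485)) = +2.156 V.
Since Co³⁺/Co²⁺ is the cathode and Tl⁺/Tl the anode, E°cell = E°(Co³⁺/Co²⁺) − E°(Tl⁺/Tl).
So E°(Co³⁺/Co²⁺) = E°cell + E°(Tl⁺/Tl) = +2.156 + (-0.34) = +1.82 V.

+1.82 V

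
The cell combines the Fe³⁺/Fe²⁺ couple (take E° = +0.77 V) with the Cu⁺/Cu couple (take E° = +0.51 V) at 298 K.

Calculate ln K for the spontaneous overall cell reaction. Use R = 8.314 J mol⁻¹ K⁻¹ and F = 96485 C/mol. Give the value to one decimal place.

Cathode: Fe³⁺/Fe²⁺; anode: Cu⁺/Cu. E°cell = (+0.77) − (+0.51) = +0.26 V, with n = 1.
ΔG° = −nFE° = −RT ln K, so ln K = nFE°/(RT) = (1)(96485)(+0.26) / ((8.314)(298)) = 10.125.

10.1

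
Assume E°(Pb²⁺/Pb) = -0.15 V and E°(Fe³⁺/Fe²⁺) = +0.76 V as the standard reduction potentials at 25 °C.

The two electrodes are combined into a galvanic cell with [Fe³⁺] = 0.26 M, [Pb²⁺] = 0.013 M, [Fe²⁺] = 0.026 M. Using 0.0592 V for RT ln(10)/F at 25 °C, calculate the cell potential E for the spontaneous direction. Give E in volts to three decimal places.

Fe³⁺/Fe²⁺ is the cathode (higher E°), Pb²⁺/Pb the anode: E°cell = +0.76 − (-0.15) = +0.91 V, n = 2.
Overall: 2 Fe³⁺(aq) + Pb(s) → 2 Fe²⁺(aq) + Pb²⁺(aq)
Q = [Fe²⁺]^2·[Pb²⁺] / ([Fe³⁺]^2); log Q = -3.886.
E = E° − (0.0592/n) log Q = +0.91 − (0.0592/2)(-3.886) = +1.025 V.

+1.025 V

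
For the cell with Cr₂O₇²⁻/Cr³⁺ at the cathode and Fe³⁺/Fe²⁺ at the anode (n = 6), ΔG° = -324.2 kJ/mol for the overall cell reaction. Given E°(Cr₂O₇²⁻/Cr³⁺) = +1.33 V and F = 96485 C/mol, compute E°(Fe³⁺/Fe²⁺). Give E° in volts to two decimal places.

E°cell = −ΔG°/(nF) = −(-324.2×10³)/((6)(96485)) = +0.560 V.
Since Cr₂O₇²⁻/Cr³⁺ is the cathode and Fe³⁺/Fe²⁺ the anode, E°cell = E°(Cr₂O₇²⁻/Cr³⁺) − E°(Fe³⁺/Fe²⁺).
So E°(Fe³⁺/Fe²⁺) = E°(Cr₂O₇²⁻/Cr³⁺) − E°cell = (+1.33) − (+0.560) = +0.77 V.

+0.77 V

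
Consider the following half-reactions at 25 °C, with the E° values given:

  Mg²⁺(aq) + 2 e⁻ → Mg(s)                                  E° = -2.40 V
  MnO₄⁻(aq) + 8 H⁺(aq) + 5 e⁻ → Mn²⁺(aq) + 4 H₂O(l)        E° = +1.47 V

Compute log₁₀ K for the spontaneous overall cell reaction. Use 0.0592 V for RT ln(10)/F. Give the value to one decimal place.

Cathode: MnO₄⁻/Mn²⁺; anode: Mg²⁺/Mg. E°cell = +3.87 V, n = 10.
log K = nE°cell / 0.0592 = (10)(+3.87) / 0.0592 = 653.7.

653.7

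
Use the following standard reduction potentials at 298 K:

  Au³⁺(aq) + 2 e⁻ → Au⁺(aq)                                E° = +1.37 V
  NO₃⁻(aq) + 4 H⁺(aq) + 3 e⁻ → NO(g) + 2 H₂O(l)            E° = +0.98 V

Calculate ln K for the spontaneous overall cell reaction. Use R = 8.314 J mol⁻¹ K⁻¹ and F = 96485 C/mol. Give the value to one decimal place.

91.1

Cathode: Au³⁺/Au⁺; anode: NO₃⁻/NO. E°cell = (+1.37) − (+0.98) = +0.39 V, with n = 6.
ΔG° = −nFE° = −RT ln K, so ln K = nFE°/(RT) = (6)(96485)(+0.39) / ((8.314)(298)) = 91.127.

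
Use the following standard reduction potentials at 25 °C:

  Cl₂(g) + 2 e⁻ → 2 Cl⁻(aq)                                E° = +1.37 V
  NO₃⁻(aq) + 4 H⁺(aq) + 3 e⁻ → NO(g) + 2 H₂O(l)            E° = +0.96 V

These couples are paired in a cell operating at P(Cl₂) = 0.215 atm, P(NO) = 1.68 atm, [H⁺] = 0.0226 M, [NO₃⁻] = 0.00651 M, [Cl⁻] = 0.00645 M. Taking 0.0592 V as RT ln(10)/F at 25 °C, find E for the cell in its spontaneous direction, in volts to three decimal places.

Cl₂/Cl⁻ is the cathode (higher E°), NO₃⁻/NO the anode: E°cell = +1.37 − (+0.96) = +0.41 V, n = 6.
Overall: 3 Cl₂(g) + 2 NO(g) + 4 H₂O(l) → 6 Cl⁻(aq) + 2 NO₃⁻(aq) + 8 H⁺(aq)
Q = [Cl⁻]^6·[NO₃⁻]^2·[H⁺]^8 / (P(Cl₂)^3·P(NO)^2); log Q = -29.131.
E = E° − (0.0592/n) log Q = +0.41 − (0.0592/6)(-29.131) = +0.697 V.

+0.697 V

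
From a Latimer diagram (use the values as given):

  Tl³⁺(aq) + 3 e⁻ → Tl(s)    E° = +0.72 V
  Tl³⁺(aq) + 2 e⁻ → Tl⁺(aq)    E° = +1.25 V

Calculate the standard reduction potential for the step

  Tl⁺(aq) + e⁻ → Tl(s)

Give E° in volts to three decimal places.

-0.340 V

Sequential free energies add, so n₃E°₃ = n₁E°₁ + n₂E°₂.
With n₃ = 3, and the known step contributing 2×(+1.25) V, the unknown satisfies 1·E° = 3×(+0.72) − 2×(+1.25) = -0.340.
E° = -0.340 / 1 = -0.340 V.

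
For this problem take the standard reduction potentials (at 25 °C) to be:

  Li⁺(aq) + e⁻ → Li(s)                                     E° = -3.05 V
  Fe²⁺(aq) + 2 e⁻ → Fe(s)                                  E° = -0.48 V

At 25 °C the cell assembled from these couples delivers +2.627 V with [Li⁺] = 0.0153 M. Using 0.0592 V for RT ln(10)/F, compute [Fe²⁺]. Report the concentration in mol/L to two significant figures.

0.020 M

Fe²⁺/Fe is the cathode, Li⁺/Li the anode: E°cell = +2.57 V, n = 2.
Overall reaction: Fe²⁺(aq) + 2 Li(s) → Fe(s) + 2 Li⁺(aq); Q = [Li⁺]^2/[Fe²⁺]^1.
From E = E° − (0.0592/n) log Q: log Q = (E° − E)·n/0.0592 = (+2.57 − (+2.627))·2/0.0592 = -1.9257.
So 1·log[Fe²⁺] = 2·log(0.0153) − log Q = -3.6306 − (-1.9257) = -1.7049; [Fe²⁺] = 10^(-1.7049) ≈ 0.020 M.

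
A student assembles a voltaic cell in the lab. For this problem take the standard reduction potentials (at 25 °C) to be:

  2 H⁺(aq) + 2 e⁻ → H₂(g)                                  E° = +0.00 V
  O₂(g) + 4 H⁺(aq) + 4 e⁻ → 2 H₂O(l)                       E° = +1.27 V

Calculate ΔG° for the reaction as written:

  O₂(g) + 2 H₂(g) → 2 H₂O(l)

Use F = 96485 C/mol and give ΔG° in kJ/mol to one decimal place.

-490.1 kJ/mol

As written, O₂/H₂O is reduced (cathode) and H⁺/H₂ is oxidised (anode), so E°cell = (+1.27) − (+0.00) = +1.27 V.
Balancing electrons gives n = 4.
ΔG° = −nFE° = −(4)(96485)(+1.27) = -490,144 J = -490.1 kJ/mol.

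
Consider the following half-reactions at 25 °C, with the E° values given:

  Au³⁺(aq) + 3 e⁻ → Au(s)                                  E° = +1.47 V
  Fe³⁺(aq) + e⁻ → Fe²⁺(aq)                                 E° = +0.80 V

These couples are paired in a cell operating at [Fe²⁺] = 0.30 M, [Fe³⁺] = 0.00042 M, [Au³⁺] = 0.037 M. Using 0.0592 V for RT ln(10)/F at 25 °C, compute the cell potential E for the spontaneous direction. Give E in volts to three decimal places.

+0.811 V

Au³⁺/Au is the cathode (higher E°), Fe³⁺/Fe²⁺ the anode: E°cell = +1.47 − (+0.80) = +0.67 V, n = 3.
Overall: Au³⁺(aq) + 3 Fe²⁺(aq) → Au(s) + 3 Fe³⁺(aq)
Q = [Fe³⁺]^3 / ([Au³⁺]·[Fe²⁺]^3); log Q = -7.130.
E = E° − (0.0592/n) log Q = +0.67 − (0.0592/3)(-7.130) = +0.811 V.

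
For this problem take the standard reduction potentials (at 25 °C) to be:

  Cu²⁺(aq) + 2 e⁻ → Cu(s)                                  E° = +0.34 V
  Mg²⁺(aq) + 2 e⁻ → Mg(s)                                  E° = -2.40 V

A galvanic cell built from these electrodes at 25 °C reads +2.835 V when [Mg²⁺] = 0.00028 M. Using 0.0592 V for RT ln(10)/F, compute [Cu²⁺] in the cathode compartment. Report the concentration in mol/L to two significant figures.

0.45 M

Cu²⁺/Cu is the cathode, Mg²⁺/Mg the anode: E°cell = +2.74 V, n = 2.
Overall reaction: Cu²⁺(aq) + Mg(s) → Cu(s) + Mg²⁺(aq); Q = [Mg²⁺]^1/[Cu²⁺]^1.
From E = E° − (0.0592/n) log Q: log Q = (E° − E)·n/0.0592 = (+2.74 − (+2.835))·2/0.0592 = -3.2095.
So 1·log[Cu²⁺] = 1·log(0.00028) − log Q = -3.5528 − (-3.2095) = -0.3433; [Cu²⁺] = 10^(-0.3433) ≈ 0.45 M.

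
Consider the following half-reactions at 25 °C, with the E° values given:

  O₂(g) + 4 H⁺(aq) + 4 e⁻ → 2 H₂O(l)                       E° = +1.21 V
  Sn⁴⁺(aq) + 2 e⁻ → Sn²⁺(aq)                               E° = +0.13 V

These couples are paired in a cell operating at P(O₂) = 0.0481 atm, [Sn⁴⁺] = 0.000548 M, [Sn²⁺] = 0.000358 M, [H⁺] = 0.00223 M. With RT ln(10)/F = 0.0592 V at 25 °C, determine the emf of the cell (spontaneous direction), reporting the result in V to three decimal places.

O₂/H₂O is the cathode (higher E°), Sn⁴⁺/Sn²⁺ the anode: E°cell = +1.21 − (+0.13) = +1.08 V, n = 4.
Overall: O₂(g) + 4 H⁺(aq) + 2 Sn²⁺(aq) → 2 H₂O(l) + 2 Sn⁴⁺(aq)
Q = [Sn⁴⁺]^2 / (P(O₂)·[H⁺]^4·[Sn²⁺]^2); log Q = 12.294.
E = E° − (0.0592/n) log Q = +1.08 − (0.0592/4)(12.294) = +0.898 V.

+0.898 V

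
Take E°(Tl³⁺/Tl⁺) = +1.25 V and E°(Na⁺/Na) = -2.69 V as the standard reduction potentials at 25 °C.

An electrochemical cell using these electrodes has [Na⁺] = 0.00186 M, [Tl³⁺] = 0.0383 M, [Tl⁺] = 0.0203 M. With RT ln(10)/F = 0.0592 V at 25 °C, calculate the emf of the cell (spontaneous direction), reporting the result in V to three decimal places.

Tl³⁺/Tl⁺ is the cathode (higher E°), Na⁺/Na the anode: E°cell = +1.25 − (-2.69) = +3.94 V, n = 2.
Overall: Tl³⁺(aq) + 2 Na(s) → Tl⁺(aq) + 2 Na⁺(aq)
Q = [Tl⁺]·[Na⁺]^2 / ([Tl³⁺]); log Q = -5.737.
E = E° − (0.0592/n) log Q = +3.94 − (0.0592/2)(-5.737) = +4.110 V.

+4.110 V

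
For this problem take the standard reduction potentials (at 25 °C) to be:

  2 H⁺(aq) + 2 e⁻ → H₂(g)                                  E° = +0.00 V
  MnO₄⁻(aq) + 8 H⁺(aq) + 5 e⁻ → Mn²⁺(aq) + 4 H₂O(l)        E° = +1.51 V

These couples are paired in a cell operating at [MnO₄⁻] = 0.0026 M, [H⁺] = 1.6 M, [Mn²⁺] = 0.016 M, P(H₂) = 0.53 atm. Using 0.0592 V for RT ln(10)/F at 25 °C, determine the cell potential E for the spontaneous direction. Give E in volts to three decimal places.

MnO₄⁻/Mn²⁺ is the cathode (higher E°), H⁺/H₂ the anode: E°cell = +1.51 − (+0.00) = +1.51 V, n = 10.
Overall: 2 MnO₄⁻(aq) + 6 H⁺(aq) + 5 H₂(g) → 2 Mn²⁺(aq) + 8 H₂O(l)
Q = [Mn²⁺]^2 / ([MnO₄⁻]^2·[H⁺]^6·P(H₂)^5); log Q = 1.732.
E = E° − (0.0592/n) log Q = +1.51 − (0.0592/10)(1.732) = +1.500 V.

+1.500 V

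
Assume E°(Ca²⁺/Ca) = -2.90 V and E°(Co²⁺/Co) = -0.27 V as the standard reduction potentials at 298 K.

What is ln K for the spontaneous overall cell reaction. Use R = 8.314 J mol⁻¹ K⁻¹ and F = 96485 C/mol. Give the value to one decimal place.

Cathode: Co²⁺/Co; anode: Ca²⁺/Ca. E°cell = (-0.27) − (-2.90) = +2.63 V, with n = 2.
ΔG° = −nFE° = −RT ln K, so ln K = nFE°/(RT) = (2)(96485)(+2.63) / ((8.314)(298)) = 204.842.

204.8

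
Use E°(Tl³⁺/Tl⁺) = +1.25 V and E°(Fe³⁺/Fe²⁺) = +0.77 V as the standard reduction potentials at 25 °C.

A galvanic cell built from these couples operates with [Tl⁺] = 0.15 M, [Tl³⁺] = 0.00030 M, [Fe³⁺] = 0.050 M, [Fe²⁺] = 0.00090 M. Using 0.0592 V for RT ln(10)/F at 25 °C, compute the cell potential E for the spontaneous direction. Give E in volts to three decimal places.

Tl³⁺/Tl⁺ is the cathode (higher E°), Fe³⁺/Fe²⁺ the anode: E°cell = +1.25 − (+0.77) = +0.48 V, n = 2.
Overall: Tl³⁺(aq) + 2 Fe²⁺(aq) → Tl⁺(aq) + 2 Fe³⁺(aq)
Q = [Tl⁺]·[Fe³⁺]^2 / ([Tl³⁺]·[Fe²⁺]^2); log Q = 6.188.
E = E° − (0.0592/n) log Q = +0.48 − (0.0592/2)(6.188) = +0.297 V.

+0.297 V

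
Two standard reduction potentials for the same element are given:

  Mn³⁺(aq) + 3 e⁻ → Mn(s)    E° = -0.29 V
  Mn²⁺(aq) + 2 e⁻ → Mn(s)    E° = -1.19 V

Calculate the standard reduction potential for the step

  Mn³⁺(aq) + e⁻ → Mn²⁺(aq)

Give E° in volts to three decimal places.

Sequential free energies add, so n₃E°₃ = n₁E°₁ + n₂E°₂.
With n₃ = 3, and the known step contributing 2×(-1.19) V, the unknown satisfies 1·E° = 3×(-0.29) − 2×(-1.19) = +1.510.
E° = +1.510 / 1 = +1.510 V.

+1.510 V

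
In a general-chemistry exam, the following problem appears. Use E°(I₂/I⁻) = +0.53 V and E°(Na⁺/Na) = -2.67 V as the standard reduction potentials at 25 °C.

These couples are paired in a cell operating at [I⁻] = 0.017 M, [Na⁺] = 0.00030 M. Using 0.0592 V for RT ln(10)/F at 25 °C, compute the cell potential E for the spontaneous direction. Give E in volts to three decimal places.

I₂/I⁻ is the cathode (higher E°), Na⁺/Na the anode: E°cell = +0.53 − (-2.67) = +3.20 V, n = 2.
Overall: I₂(s) + 2 Na(s) → 2 I⁻(aq) + 2 Na⁺(aq)
Q = [I⁻]^2·[Na⁺]^2; log Q = -10.585.
E = E° − (0.0592/n) log Q = +3.20 − (0.0592/2)(-10.585) = +3.513 V.

+3.513 V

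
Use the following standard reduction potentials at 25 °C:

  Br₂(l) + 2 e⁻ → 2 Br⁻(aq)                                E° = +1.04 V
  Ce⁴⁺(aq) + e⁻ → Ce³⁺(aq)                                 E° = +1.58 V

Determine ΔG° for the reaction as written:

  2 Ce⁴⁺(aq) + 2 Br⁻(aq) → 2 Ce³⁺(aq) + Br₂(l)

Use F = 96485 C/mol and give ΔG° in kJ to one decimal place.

As written, Ce⁴⁺/Ce³⁺ is reduced (cathode) and Br₂/Br⁻ is oxidised (anode), so E°cell = (+1.58) − (+1.04) = +0.54 V.
Balancing electrons gives n = 2.
ΔG° = −nFE° = −(2)(96485)(+0.54) = -104,204 J = -104.2 kJ.

-104.2 kJ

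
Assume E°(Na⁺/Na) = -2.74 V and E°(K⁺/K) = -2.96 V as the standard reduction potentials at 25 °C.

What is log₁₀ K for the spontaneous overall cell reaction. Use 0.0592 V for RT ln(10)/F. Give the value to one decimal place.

Cathode: Na⁺/Na; anode: K⁺/K. E°cell = +0.22 V, n = 1.
log K = nE°cell / 0.0592 = (1)(+0.22) / 0.0592 = 3.7.

3.7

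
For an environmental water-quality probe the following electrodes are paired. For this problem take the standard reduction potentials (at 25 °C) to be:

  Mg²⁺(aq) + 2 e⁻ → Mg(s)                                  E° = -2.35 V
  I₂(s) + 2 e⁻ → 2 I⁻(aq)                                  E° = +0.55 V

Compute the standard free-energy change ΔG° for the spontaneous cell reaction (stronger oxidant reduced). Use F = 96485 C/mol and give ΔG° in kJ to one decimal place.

I₂/I⁻ (E° = +0.55 V) is the cathode; Mg²⁺/Mg (E° = -2.35 V) is the anode, so E°cell = +2.90 V.
Balancing electrons gives n = 2 (lcm of 2 and 2).
ΔG° = −nFE° = −(2)(96485)(+2.90) = -559,613 J = -559.6 kJ.

-559.6 kJ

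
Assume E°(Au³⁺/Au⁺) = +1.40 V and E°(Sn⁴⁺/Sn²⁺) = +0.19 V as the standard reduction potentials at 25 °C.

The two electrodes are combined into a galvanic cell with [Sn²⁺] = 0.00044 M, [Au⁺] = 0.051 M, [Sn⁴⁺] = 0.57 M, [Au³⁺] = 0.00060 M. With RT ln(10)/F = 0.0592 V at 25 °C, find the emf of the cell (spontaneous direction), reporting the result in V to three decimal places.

Au³⁺/Au⁺ is the cathode (higher E°), Sn⁴⁺/Sn²⁺ the anode: E°cell = +1.40 − (+0.19) = +1.21 V, n = 2.
Overall: Au³⁺(aq) + Sn²⁺(aq) → Au⁺(aq) + Sn⁴⁺(aq)
Q = [Au⁺]·[Sn⁴⁺] / ([Au³⁺]·[Sn²⁺]); log Q = 5.042.
E = E° − (0.0592/n) log Q = +1.21 − (0.0592/2)(5.042) = +1.061 V.

+1.061 V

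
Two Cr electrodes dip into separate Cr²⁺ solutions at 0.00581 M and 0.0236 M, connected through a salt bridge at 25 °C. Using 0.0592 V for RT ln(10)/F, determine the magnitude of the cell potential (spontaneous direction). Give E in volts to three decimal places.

+0.018 V

For a concentration cell E°cell = 0. The 0.0236 M side is the cathode (reduction is favoured where [Cr²⁺] is higher).
With n = 2, E = −(0.0592/2) log([Cr²⁺]ₐₙ/[Cr²⁺]꜀ₐₜ) = −(0.0592/2) log(0.00581/0.0236) = −(0.0592/2)(-0.609) = +0.018 V.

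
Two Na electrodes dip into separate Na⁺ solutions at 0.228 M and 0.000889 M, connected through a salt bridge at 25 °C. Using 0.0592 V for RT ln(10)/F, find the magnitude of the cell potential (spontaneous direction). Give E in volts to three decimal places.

+0.143 V

For a concentration cell E°cell = 0. The 0.228 M side is the cathode (reduction is favoured where [Na⁺] is higher).
With n = 1, E = −(0.0592/1) log([Na⁺]ₐₙ/[Na⁺]꜀ₐₜ) = −(0.0592/1) log(0.000889/0.228) = −(0.0592/1)(-2.409) = +0.143 V.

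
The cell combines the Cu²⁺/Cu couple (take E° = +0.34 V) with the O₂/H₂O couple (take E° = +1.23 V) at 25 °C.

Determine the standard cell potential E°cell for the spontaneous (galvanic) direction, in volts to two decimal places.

The O₂/H₂O couple has the higher reduction potential, so it is the cathode; Cu²⁺/Cu is oxidised at the anode.
E°cell = E°(cathode) − E°(anode) = (+1.23) − (+0.34) = +0.89 V.
Since E°cell > 0, the reaction is spontaneous under standard conditions.

+0.89 V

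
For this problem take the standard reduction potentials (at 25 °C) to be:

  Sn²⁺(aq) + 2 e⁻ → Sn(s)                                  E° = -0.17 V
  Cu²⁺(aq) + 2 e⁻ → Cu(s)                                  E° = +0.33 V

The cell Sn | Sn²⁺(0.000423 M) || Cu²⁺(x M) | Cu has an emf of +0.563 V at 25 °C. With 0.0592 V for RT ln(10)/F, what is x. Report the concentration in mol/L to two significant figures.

0.057 M

Cu²⁺/Cu is the cathode, Sn²⁺/Sn the anode: E°cell = +0.50 V, n = 2.
Overall reaction: Cu²⁺(aq) + Sn(s) → Cu(s) + Sn²⁺(aq); Q = [Sn²⁺]^1/[Cu²⁺]^1.
From E = E° − (0.0592/n) log Q: log Q = (E° − E)·n/0.0592 = (+0.50 − (+0.563))·2/0.0592 = -2.1284.
So 1·log[Cu²⁺] = 1·log(0.000423) − log Q = -3.3737 − (-2.1284) = -1.2453; [Cu²⁺] = 10^(-1.2453) ≈ 0.057 M.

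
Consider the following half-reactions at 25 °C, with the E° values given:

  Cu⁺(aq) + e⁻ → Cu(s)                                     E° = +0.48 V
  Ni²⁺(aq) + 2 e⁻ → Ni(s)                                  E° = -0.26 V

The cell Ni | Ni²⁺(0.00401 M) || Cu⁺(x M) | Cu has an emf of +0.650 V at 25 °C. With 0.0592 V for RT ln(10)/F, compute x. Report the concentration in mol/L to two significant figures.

Cu⁺/Cu is the cathode, Ni²⁺/Ni the anode: E°cell = +0.74 V, n = 2.
Overall reaction: 2 Cu⁺(aq) + Ni(s) → 2 Cu(s) + Ni²⁺(aq); Q = [Ni²⁺]^1/[Cu⁺]^2.
From E = E° − (0.0592/n) log Q: log Q = (E° − E)·n/0.0592 = (+0.74 − (+0.650))·2/0.0592 = 3.0405.
So 2·log[Cu⁺] = 1·log(0.00401) − log Q = -2.3969 − (3.0405) = -5.4374; log[Cu⁺] = -5.4374 / 2 = -2.7187; [Cu⁺] = 10^(-2.7187) ≈ 0.0019 M.

0.0019 M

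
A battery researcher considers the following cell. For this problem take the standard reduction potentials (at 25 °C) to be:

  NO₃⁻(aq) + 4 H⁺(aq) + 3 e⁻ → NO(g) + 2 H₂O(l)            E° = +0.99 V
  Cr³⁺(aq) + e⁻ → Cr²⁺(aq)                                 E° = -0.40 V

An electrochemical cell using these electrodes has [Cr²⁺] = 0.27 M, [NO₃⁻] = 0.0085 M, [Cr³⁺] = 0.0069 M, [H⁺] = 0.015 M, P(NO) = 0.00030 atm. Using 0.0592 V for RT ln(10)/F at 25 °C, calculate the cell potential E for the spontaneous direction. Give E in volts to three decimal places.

+1.369 V

NO₃⁻/NO is the cathode (higher E°), Cr³⁺/Cr²⁺ the anode: E°cell = +0.99 − (-0.40) = +1.39 V, n = 3.
Overall: NO₃⁻(aq) + 4 H⁺(aq) + 3 Cr²⁺(aq) → NO(g) + 2 H₂O(l) + 3 Cr³⁺(aq)
Q = P(NO)·[Cr³⁺]^3 / ([NO₃⁻]·[H⁺]^4·[Cr²⁺]^3); log Q = 1.066.
E = E° − (0.0592/n) log Q = +1.39 − (0.0592/3)(1.066) = +1.369 V.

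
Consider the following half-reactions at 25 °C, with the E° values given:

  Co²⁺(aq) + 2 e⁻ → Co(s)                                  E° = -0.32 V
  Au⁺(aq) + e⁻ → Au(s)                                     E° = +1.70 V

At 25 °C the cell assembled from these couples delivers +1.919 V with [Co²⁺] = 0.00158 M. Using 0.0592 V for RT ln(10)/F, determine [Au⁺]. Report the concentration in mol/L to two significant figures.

Au⁺/Au is the cathode, Co²⁺/Co the anode: E°cell = +2.02 V, n = 2.
Overall reaction: 2 Au⁺(aq) + Co(s) → 2 Au(s) + Co²⁺(aq); Q = [Co²⁺]^1/[Au⁺]^2.
From E = E° − (0.0592/n) log Q: log Q = (E° − E)·n/0.0592 = (+2.02 − (+1.919))·2/0.0592 = 3.4122.
So 2·log[Au⁺] = 1·log(0.00158) − log Q = -2.8013 − (3.4122) = -6.2135; log[Au⁺] = -6.2135 / 2 = -3.1067; [Au⁺] = 10^(-3.1067) ≈ 0.00078 M.

0.00078 M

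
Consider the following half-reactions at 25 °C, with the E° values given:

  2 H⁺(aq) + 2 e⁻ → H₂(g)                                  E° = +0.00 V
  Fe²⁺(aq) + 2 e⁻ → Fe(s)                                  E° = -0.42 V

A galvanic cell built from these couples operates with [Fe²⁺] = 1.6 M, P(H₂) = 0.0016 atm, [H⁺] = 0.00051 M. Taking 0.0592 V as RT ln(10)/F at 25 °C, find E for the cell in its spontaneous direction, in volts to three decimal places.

H⁺/H₂ is the cathode (higher E°), Fe²⁺/Fe the anode: E°cell = +0.00 − (-0.42) = +0.42 V, n = 2.
Overall: 2 H⁺(aq) + Fe(s) → H₂(g) + Fe²⁺(aq)
Q = P(H₂)·[Fe²⁺] / ([H⁺]^2); log Q = 3.993.
E = E° − (0.0592/n) log Q = +0.42 − (0.0592/2)(3.993) = +0.302 V.

+0.302 V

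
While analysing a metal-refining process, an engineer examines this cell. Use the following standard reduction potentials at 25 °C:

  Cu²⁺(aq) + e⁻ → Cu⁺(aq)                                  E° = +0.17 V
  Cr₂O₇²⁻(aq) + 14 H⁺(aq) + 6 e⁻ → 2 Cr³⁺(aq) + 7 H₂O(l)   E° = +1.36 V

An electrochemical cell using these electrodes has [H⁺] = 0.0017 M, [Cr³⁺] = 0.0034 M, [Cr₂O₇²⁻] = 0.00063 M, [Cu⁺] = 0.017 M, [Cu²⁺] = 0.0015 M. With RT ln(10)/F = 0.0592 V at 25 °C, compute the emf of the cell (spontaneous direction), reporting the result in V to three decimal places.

+0.887 V

Cr₂O₇²⁻/Cr³⁺ is the cathode (higher E°), Cu²⁺/Cu⁺ the anode: E°cell = +1.36 − (+0.17) = +1.19 V, n = 6.
Overall: Cr₂O₇²⁻(aq) + 14 H⁺(aq) + 6 Cu⁺(aq) → 2 Cr³⁺(aq) + 7 H₂O(l) + 6 Cu²⁺(aq)
Q = [Cr³⁺]^2·[Cu²⁺]^6 / ([Cr₂O₇²⁻]·[H⁺]^14·[Cu⁺]^6); log Q = 30.711.
E = E° − (0.0592/n) log Q = +1.19 − (0.0592/6)(30.711) = +0.887 V.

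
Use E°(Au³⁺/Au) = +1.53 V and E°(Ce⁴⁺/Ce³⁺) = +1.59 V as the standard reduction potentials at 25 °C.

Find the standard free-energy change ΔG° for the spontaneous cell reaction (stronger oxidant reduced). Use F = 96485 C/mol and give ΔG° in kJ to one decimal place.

Ce⁴⁺/Ce³⁺ (E° = +1.59 V) is the cathode; Au³⁺/Au (E° = +1.53 V) is the anode, so E°cell = +0.06 V.
Balancing electrons gives n = 3 (lcm of 1 and 3).
ΔG° = −nFE° = −(3)(96485)(+0.06) = -17,367 J = -17.4 kJ.

-17.4 kJ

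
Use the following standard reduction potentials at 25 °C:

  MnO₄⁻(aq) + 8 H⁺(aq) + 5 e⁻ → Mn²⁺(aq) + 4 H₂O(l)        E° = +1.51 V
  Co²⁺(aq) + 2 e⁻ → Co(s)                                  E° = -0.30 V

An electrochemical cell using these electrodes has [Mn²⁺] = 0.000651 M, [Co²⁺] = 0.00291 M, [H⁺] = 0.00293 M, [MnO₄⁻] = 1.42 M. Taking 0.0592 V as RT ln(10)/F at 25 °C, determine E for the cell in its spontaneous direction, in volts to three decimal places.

+1.685 V

MnO₄⁻/Mn²⁺ is the cathode (higher E°), Co²⁺/Co the anode: E°cell = +1.51 − (-0.30) = +1.81 V, n = 10.
Overall: 2 MnO₄⁻(aq) + 16 H⁺(aq) + 5 Co(s) → 2 Mn²⁺(aq) + 8 H₂O(l) + 5 Co²⁺(aq)
Q = [Mn²⁺]^2·[Co²⁺]^5 / ([MnO₄⁻]^2·[H⁺]^16); log Q = 21.172.
E = E° − (0.0592/n) log Q = +1.81 − (0.0592/10)(21.172) = +1.685 V.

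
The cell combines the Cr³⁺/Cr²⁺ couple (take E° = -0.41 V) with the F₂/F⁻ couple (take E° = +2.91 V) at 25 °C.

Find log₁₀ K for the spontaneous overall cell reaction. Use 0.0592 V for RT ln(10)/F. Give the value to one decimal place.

Cathode: F₂/F⁻; anode: Cr³⁺/Cr²⁺. E°cell = +3.32 V, n = 2.
log K = nE°cell / 0.0592 = (2)(+3.32) / 0.0592 = 112.2.

112.2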